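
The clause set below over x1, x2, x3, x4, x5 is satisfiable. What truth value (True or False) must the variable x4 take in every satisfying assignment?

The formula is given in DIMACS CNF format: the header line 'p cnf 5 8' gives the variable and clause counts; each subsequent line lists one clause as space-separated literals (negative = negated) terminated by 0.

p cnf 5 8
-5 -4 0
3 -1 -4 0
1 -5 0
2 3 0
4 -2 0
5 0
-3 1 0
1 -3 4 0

Suppose x4 = True.
Unit clause (¬x5) forces x5 = False.
But (x5) is also a unit clause — contradiction.
So every satisfying assignment has x4 = False.

False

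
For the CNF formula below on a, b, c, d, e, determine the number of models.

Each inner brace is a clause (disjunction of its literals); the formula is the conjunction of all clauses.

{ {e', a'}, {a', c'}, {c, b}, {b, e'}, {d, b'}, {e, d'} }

3

There are 2^5 = 32 truth assignments over (a, b, c, d, e).
Split on b. With b = 1, the clauses containing b are satisfied and b' drops from the rest; 2 of the 2^4 = 16 assignments to the other variables satisfy what remains.
With b = 0, by the same count on the reduced clause set, 1 assignment works.
(One model: a=F, b=F, c=T, d=F, e=F.)
Total: 2 + 1 = 3.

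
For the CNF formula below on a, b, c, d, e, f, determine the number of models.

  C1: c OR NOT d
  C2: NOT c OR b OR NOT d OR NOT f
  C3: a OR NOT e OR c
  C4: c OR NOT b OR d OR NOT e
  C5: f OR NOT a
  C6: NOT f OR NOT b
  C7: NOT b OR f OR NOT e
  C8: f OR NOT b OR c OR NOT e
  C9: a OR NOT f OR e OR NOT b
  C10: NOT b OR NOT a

There are 2^6 = 64 truth assignments over (a, b, c, d, e, f).
Split on a. With a = true, the clauses containing a are satisfied and NOT a drops from the rest; 4 of the 2^5 = 32 assignments to the other variables satisfy what remains.
With a = false, by the same count on the reduced clause set, 11 assignments work.
(One model: a=F, b=F, c=F, d=F, e=F, f=F.)
Total: 4 + 11 = 15.

15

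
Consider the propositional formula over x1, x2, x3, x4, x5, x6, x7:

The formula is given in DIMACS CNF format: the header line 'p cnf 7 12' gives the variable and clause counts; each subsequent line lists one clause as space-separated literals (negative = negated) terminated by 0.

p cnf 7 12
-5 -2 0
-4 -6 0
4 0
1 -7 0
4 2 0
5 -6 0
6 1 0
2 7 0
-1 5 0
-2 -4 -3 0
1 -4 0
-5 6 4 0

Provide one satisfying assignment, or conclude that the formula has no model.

x1 ↦ True; x2 ↦ False; x3 ↦ True; x4 ↦ True; x5 ↦ True; x6 ↦ False; x7 ↦ True

The clause (x4) is unit, so x4 = True.
The clause (¬x6) is unit, so x6 = False.
The clause (x1) is unit, so x1 = True.
The clause (x5) is unit, so x5 = True.
The clause (¬x2) is unit, so x2 = False.
The clause (x7) is unit, so x7 = True.
All clauses hold; x3 can take either value.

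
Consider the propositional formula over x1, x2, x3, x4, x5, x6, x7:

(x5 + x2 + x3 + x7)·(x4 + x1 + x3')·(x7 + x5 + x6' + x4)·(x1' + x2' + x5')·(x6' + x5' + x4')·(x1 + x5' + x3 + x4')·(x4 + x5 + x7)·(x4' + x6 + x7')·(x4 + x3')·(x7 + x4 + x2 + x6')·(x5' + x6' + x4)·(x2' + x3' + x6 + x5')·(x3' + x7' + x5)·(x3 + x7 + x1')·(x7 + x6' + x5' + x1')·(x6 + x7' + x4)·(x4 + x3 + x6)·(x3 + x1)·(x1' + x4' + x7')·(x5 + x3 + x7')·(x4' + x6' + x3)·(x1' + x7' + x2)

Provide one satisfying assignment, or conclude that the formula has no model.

x1: 0, x2: 1, x3: 1, x4: 1, x5: 0, x6: 1, x7: 0

Branch on x4: set x4 = 1.
Branch on x6: set x6 = 1.
(x5') alone gives x5 = 0.
(x3) alone gives x3 = 1.
(x7') alone gives x7 = 0.
No clause remains; x1, x2 are free.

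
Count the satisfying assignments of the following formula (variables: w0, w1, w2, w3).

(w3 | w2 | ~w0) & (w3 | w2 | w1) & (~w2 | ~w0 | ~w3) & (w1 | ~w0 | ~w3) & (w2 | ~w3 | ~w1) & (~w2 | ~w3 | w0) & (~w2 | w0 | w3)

4

There are 2^4 = 16 truth assignments over (w0, w1, w2, w3).
Check each against the 7 clauses (columns in the order w0, w1, w2, w3):
  F F F F  ✗ fails (w3 | w2 | w1)
  F F F T  ✓ satisfies all
  F F T F  ✗ fails (~w2 | w0 | w3)
  F F T T  ✗ fails (~w2 | ~w3 | w0)
  F T F F  ✓ satisfies all
  F T F T  ✗ fails (w2 | ~w3 | ~w1)
  F T T F  ✗ fails (~w2 | w0 | w3)
  F T T T  ✗ fails (~w2 | ~w3 | w0)
  T F F F  ✗ fails (w3 | w2 | ~w0)
  T F F T  ✗ fails (w1 | ~w0 | ~w3)
  T F T F  ✓ satisfies all
  T F T T  ✗ fails (~w2 | ~w0 | ~w3)
  T T F F  ✗ fails (w3 | w2 | ~w0)
  T T F T  ✗ fails (w2 | ~w3 | ~w1)
  T T T F  ✓ satisfies all
  T T T T  ✗ fails (~w2 | ~w0 | ~w3)
4 of the 16 rows are models.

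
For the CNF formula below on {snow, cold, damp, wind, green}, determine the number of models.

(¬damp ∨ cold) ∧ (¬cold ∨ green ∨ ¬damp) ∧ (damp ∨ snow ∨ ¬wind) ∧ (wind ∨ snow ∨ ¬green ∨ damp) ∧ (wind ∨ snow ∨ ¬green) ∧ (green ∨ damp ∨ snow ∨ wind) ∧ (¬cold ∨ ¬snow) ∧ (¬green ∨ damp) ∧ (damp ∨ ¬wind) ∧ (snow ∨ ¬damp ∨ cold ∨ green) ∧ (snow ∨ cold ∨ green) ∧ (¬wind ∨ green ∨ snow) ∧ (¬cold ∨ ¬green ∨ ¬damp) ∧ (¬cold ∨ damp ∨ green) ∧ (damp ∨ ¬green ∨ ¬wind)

1

There are 2^5 = 32 truth assignments over (snow, cold, damp, wind, green).
Split on snow. With snow = True, the clauses containing snow are satisfied and ¬snow drops from the rest; 1 of the 2^4 = 16 assignments to the other variables satisfy what remains.
With snow = False, by the same count on the reduced clause set, 0 assignments work.
Total: 1 + 0 = 1.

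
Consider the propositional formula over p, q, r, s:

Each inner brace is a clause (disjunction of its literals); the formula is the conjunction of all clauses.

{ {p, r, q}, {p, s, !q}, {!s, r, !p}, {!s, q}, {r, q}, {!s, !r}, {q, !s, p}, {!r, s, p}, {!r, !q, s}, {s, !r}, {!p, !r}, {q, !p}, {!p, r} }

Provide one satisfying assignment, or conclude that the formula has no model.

p=false,  q=true,  r=false,  s=true

Try s = true.
(q) alone gives q = true.
(!r) alone gives r = false.
(!p) alone gives p = false.
This assignment satisfies each clause.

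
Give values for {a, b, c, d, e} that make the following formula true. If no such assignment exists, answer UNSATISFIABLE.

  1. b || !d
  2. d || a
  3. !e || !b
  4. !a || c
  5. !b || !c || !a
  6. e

(e) alone gives e = true.
(!b) alone gives b = false.
(!d) alone gives d = false.
(a) alone gives a = true.
(c) alone gives c = true.
Every clause now holds.

a: true; b: false; c: true; d: false; e: true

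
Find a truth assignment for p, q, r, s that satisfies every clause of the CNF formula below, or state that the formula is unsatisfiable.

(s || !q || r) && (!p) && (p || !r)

(!p) alone gives p = false.
(!r) alone gives r = false.
Branch on s: set s = true.
All clauses hold; q can take either value.

p=false,  q=false,  r=false,  s=true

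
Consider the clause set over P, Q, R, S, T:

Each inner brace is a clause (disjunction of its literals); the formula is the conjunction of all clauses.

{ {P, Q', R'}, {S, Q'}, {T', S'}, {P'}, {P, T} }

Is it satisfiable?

Satisfiable

Unit clause (P') forces P = 0.
Unit clause (T) forces T = 1.
Unit clause (S') forces S = 0.
Unit clause (Q') forces Q = 0.
No clause remains; R is free.
A satisfying assignment: P=0, Q=0, R=0, S=0, T=1.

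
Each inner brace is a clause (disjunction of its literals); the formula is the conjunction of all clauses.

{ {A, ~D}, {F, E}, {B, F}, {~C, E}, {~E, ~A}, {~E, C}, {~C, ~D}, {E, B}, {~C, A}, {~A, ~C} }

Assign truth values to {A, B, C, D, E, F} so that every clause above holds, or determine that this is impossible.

A=0, B=1, C=0, D=0, E=0, F=1

Try A = 0.
Unit clause (~D) forces D = 0.
Unit clause (~C) forces C = 0.
Unit clause (~E) forces E = 0.
Unit clause (F) forces F = 1.
Unit clause (B) forces B = 1.
Every clause now holds.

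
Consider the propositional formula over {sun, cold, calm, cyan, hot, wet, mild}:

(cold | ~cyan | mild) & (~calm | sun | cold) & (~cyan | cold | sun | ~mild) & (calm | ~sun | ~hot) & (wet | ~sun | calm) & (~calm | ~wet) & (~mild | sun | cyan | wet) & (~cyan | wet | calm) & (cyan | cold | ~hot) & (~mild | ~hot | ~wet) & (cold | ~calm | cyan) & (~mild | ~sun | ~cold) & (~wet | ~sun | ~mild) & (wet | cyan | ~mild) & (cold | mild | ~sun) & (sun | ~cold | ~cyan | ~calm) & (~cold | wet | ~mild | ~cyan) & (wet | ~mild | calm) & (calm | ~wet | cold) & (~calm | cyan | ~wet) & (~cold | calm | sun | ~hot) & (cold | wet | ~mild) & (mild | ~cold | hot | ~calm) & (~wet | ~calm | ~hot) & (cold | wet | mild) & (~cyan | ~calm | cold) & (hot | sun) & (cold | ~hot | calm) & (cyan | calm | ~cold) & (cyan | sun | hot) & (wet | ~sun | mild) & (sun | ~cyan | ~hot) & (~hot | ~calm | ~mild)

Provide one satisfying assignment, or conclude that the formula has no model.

sun: 0, cold: 1, calm: 1, cyan: 0, hot: 1, wet: 0, mild: 0

Branch on calm: set calm = 1.
The clause (~wet) is unit, so wet = 0.
Branch on sun: set sun = 0.
The clause (cold) is unit, so cold = 1.
The clause (~cyan) is unit, so cyan = 0.
The clause (~mild) is unit, so mild = 0.
The clause (hot) is unit, so hot = 1.
All clauses are satisfied.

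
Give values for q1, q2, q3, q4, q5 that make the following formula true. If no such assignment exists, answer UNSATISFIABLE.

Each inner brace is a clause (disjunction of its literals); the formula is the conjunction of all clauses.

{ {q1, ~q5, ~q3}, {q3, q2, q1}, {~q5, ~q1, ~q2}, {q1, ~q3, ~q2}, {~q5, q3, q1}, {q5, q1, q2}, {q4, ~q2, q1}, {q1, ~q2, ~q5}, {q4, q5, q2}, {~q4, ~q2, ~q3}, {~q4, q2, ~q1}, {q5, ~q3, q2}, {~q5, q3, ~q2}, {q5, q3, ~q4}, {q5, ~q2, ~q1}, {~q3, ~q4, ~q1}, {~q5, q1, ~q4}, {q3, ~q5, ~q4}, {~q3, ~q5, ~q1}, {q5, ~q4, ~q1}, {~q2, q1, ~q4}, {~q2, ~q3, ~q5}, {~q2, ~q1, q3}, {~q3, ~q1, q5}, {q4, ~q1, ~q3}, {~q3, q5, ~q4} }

q1 ↦ 1, q2 ↦ 0, q3 ↦ 0, q4 ↦ 0, q5 ↦ 1

Case q1 = 1:
Case q5 = 1:
The clause (~q2) is unit, so q2 = 0.
The clause (~q4) is unit, so q4 = 0.
The clause (~q3) is unit, so q3 = 0.
This assignment satisfies each clause.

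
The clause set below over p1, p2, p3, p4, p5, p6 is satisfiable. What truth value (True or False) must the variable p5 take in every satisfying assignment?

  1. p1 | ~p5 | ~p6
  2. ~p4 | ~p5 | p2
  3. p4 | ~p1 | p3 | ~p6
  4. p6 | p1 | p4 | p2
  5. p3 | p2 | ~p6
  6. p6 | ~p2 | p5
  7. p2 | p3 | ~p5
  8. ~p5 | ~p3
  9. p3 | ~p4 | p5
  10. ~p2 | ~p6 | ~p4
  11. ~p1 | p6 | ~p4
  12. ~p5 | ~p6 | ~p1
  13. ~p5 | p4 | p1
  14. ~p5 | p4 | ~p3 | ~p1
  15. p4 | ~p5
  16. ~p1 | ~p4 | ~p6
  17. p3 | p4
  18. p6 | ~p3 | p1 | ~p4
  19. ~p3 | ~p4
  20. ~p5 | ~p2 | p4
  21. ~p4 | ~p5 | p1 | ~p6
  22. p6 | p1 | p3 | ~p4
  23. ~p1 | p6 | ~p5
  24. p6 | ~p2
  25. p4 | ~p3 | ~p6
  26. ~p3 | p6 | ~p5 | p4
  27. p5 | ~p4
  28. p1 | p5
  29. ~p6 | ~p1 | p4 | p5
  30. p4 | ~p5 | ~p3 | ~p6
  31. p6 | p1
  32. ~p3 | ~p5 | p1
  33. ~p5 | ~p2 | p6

False

Suppose p5 = 1.
From the singleton clause (~p3), p3 = 0.
From the singleton clause (p2), p2 = 1.
From the singleton clause (p4), p4 = 1.
From the singleton clause (~p6), p6 = 0.
That conflicts with the unit clause (p6).
So every satisfying assignment has p5 = False.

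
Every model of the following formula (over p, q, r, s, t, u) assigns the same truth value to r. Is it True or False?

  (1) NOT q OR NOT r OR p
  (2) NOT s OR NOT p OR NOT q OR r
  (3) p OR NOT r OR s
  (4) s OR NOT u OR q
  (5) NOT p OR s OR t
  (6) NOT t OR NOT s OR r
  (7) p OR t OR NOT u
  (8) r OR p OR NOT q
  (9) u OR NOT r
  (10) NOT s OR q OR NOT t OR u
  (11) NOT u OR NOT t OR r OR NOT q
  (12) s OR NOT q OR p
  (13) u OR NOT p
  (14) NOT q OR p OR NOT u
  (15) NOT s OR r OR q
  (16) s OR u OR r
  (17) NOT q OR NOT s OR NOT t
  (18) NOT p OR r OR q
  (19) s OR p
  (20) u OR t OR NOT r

True

Suppose r = false.
Suppose t = false.
Suppose p = false.
Unit clause (NOT u) forces u = false.
Unit clause (NOT q) forces q = false.
Unit clause (NOT s) forces s = false.
Now (s) is unsatisfied and unit — conflict.
So p must be the other value — set p = true.
Unit clause (s) forces s = true.
Unit clause (NOT q) forces q = false.
Now (q) is unsatisfied and unit — conflict.
Both values of p lead to a conflict.
So t must be the other value — set t = true.
Unit clause (NOT s) forces s = false.
Unit clause (u) forces u = true.
Unit clause (q) forces q = true.
Now (NOT q) is unsatisfied and unit — conflict.
Both values of t lead to a conflict.
So every satisfying assignment has r = True.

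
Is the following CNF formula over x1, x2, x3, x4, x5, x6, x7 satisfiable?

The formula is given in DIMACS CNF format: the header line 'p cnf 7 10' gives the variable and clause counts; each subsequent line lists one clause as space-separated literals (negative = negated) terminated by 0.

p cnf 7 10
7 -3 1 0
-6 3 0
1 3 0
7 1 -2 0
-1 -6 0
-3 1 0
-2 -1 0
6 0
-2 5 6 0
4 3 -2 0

Unsatisfiable

Unit clause (x6) forces x6 = True.
Unit clause (x3) forces x3 = True.
Unit clause (¬x1) forces x1 = False.
Now (x1) is unsatisfied and unit — conflict.
No assignment satisfies every clause.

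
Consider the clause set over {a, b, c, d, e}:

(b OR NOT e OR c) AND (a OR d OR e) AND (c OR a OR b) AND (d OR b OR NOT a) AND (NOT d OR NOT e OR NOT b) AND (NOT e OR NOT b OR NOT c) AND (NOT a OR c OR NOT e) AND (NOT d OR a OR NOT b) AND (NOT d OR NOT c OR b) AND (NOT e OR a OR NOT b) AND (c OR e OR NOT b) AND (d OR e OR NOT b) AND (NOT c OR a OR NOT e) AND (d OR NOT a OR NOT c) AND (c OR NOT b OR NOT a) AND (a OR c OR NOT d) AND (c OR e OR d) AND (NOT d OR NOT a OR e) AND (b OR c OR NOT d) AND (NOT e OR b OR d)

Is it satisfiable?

Try b = true.
Try d = false.
(e) alone gives e = true.
(NOT c) alone gives c = false.
(NOT a) alone gives a = false.
That conflicts with the unit clause (a).
So d must be the other value — set d = true.
(NOT e) alone gives e = false.
(a) alone gives a = true.
That conflicts with the unit clause (NOT a).
Both values of d lead to a conflict.
So b must be the other value — set b = false.
Try e = false.
Try a = true.
(d) alone gives d = true.
That conflicts with the unit clause (NOT d).
So a must be the other value — set a = false.
(d) alone gives d = true.
(c) alone gives c = true.
That conflicts with the unit clause (NOT c).
Both values of a lead to a conflict.
So e must be the other value — set e = true.
(c) alone gives c = true.
(NOT d) alone gives d = false.
That conflicts with the unit clause (d).
Both values of e lead to a conflict.
Both values of b lead to a conflict.
No assignment satisfies every clause.

No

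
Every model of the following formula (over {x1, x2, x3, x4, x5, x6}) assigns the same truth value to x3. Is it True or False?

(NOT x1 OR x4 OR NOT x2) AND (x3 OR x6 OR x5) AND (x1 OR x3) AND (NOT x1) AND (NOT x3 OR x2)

Suppose x3 = false.
Unit clause (x1) forces x1 = true.
That conflicts with the unit clause (NOT x1).
So every satisfying assignment has x3 = True.

True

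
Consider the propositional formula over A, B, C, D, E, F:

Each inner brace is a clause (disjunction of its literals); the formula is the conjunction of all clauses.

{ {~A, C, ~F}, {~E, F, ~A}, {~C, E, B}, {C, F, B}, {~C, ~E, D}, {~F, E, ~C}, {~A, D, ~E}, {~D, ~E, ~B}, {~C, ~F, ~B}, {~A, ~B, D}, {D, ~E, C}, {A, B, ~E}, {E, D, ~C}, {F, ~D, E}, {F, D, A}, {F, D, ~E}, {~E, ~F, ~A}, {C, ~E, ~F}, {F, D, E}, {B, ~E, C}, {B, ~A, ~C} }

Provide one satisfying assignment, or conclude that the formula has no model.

A ↦ 0, B ↦ 0, C ↦ 0, D ↦ 0, E ↦ 0, F ↦ 1

Suppose A = 0.
Suppose B = 0.
Unit clause (~E) forces E = 0.
Unit clause (~C) forces C = 0.
Unit clause (F) forces F = 1.
No clause remains; D is free.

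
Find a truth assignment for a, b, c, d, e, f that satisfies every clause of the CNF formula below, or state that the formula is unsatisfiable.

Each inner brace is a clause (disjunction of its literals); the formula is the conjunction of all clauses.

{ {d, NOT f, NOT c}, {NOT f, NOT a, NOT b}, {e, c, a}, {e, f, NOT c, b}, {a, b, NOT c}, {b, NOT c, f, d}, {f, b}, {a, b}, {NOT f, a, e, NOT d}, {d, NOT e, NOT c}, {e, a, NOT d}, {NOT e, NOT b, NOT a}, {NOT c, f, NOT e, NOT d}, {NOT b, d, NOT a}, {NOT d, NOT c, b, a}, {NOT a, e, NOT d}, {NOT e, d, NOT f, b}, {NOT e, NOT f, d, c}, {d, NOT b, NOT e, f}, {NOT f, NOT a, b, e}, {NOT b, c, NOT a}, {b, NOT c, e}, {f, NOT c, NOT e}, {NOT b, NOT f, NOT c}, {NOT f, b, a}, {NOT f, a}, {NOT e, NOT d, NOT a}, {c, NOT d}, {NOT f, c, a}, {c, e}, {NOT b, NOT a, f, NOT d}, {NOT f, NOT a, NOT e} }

Suppose f = false.
Unit clause (b) forces b = true.
Suppose e = false.
Unit clause (c) forces c = true.
Suppose a = false.
Unit clause (NOT d) forces d = false.
All clauses are satisfied.

a: false; b: true; c: true; d: false; e: false; f: false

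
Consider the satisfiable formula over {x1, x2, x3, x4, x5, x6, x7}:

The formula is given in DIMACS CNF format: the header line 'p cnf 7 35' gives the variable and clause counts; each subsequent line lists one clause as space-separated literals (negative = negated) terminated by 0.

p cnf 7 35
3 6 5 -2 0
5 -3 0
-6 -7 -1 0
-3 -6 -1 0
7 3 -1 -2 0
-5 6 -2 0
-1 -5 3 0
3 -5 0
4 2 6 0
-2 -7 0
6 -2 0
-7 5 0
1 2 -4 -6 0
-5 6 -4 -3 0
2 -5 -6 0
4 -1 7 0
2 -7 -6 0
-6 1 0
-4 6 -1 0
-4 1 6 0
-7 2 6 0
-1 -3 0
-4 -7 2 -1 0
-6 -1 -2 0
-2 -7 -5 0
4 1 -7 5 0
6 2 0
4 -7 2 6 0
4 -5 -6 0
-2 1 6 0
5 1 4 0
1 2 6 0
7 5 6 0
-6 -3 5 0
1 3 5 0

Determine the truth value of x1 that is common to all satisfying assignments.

Suppose x1 = False.
From the singleton clause (¬x6), x6 = False.
From the singleton clause (¬x2), x2 = False.
Now (x2) is unsatisfied and unit — conflict.
So every satisfying assignment has x1 = True.

True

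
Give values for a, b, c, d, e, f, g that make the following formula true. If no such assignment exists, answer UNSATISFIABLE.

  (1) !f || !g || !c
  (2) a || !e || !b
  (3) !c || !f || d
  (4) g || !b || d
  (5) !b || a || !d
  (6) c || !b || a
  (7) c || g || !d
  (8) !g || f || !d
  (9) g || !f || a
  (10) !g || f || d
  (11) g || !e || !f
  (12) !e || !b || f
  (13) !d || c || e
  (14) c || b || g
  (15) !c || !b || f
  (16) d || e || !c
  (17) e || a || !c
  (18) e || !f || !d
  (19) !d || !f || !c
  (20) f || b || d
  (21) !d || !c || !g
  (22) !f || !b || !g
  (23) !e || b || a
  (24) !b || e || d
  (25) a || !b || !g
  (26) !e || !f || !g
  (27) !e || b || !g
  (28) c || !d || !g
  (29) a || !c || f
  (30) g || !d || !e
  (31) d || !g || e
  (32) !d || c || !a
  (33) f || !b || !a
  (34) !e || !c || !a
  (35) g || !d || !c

Suppose f = false.
Suppose g = false.
Suppose b = false.
From the singleton clause (c), c = true.
From the singleton clause (d), d = true.
That conflicts with the unit clause (!d).
So b must be the other value — set b = true.
From the singleton clause (d), d = true.
From the singleton clause (a), a = true.
That conflicts with the unit clause (!a).
Neither b = true nor b = false works.
So g must be the other value — set g = true.
From the singleton clause (!d), d = false.
That conflicts with the unit clause (d).
Neither g = true nor g = false works.
So f must be the other value — set f = true.
Suppose g = false.
From the singleton clause (a), a = true.
From the singleton clause (!e), e = false.
From the singleton clause (!d), d = false.
From the singleton clause (!c), c = false.
From the singleton clause (!b), b = false.
That conflicts with the unit clause (b).
So g must be the other value — set g = true.
From the singleton clause (!c), c = false.
From the singleton clause (!b), b = false.
From the singleton clause (!e), e = false.
From the singleton clause (!d), d = false.
That conflicts with the unit clause (d).
Neither g = true nor g = false works.
Neither f = true nor f = false works.

UNSATISFIABLE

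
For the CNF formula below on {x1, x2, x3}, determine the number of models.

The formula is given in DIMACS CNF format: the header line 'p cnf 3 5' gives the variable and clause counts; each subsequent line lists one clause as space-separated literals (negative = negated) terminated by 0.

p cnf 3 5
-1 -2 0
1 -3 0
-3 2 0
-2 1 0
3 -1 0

1

There are 2^3 = 8 truth assignments over (x1, x2, x3).
Split on x1. With x1 = True, the clauses containing x1 are satisfied and ¬x1 drops from the rest; 0 of the 2^2 = 4 assignments to the other variables satisfy what remains.
With x1 = False, by the same count on the reduced clause set, 1 assignment works.
Total: 0 + 1 = 1.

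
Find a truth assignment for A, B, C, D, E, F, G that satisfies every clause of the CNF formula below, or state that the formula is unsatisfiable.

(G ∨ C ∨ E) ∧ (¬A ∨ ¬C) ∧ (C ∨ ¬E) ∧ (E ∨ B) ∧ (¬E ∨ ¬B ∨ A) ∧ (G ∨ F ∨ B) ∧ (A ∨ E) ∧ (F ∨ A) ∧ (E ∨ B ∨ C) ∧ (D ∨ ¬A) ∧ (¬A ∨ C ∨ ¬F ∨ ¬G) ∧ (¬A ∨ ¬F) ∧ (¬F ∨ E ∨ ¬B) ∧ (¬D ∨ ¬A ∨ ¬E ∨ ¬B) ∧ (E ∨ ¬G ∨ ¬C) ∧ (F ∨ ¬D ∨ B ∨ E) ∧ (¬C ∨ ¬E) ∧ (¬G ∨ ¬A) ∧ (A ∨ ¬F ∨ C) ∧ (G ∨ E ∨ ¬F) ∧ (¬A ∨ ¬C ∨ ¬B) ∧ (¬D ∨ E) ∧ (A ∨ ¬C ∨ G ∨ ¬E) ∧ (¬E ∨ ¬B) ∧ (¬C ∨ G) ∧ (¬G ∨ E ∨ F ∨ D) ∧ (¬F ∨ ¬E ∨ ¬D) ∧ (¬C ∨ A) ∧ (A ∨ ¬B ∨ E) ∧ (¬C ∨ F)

UNSATISFIABLE

Try A = False.
The clause (E) is unit, so E = True.
The clause (C) is unit, so C = True.
Now (¬C) is unsatisfied and unit — conflict.
That branch fails; take A = True instead.
The clause (¬C) is unit, so C = False.
The clause (¬E) is unit, so E = False.
The clause (G) is unit, so G = True.
Now (¬G) is unsatisfied and unit — conflict.
Either choice for A ends in contradiction.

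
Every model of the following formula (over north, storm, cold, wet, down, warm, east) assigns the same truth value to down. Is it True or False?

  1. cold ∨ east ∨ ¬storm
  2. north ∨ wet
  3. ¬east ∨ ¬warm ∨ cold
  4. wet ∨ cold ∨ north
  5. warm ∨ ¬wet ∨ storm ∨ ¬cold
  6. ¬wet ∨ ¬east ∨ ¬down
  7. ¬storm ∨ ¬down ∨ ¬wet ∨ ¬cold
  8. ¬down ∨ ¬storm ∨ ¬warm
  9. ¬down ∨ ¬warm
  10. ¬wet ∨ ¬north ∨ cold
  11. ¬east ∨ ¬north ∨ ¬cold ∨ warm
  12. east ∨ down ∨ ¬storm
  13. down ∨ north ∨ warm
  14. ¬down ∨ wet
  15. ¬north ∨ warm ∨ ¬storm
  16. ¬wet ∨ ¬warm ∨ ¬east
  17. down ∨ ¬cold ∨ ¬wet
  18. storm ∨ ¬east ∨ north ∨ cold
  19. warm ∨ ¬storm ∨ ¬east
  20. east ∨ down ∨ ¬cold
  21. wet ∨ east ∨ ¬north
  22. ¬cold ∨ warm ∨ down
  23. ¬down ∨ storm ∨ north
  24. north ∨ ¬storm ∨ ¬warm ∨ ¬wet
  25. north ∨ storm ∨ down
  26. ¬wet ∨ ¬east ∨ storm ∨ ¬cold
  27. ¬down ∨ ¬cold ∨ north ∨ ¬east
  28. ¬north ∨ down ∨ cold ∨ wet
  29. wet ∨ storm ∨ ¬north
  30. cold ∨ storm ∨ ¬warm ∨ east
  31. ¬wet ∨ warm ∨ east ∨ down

False

Suppose down = True.
The clause (¬warm) is unit, so warm = False.
The clause (wet) is unit, so wet = True.
The clause (¬east) is unit, so east = False.
Try cold = True.
The clause (storm) is unit, so storm = True.
But (¬storm) is also a unit clause — contradiction.
Backtrack on cold: now try cold = False.
The clause (¬storm) is unit, so storm = False.
The clause (¬north) is unit, so north = False.
But (north) is also a unit clause — contradiction.
Neither cold = True nor cold = False works.
So every satisfying assignment has down = False.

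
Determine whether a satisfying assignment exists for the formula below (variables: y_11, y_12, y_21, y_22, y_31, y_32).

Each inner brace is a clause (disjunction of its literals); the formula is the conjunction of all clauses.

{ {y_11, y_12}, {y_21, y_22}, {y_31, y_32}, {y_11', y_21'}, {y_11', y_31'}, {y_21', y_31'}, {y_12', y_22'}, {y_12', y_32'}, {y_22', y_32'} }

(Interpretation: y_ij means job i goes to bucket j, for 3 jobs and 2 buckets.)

No, unsatisfiable

Branch on y_11: set y_11 = 1.
Unit clause (y_21') forces y_21 = 0.
Unit clause (y_22) forces y_22 = 1.
Unit clause (y_31') forces y_31 = 0.
Unit clause (y_32) forces y_32 = 1.
That conflicts with the unit clause (y_32').
Undo y_11 and try y_11 = 0.
Unit clause (y_12) forces y_12 = 1.
Unit clause (y_22') forces y_22 = 0.
Unit clause (y_21) forces y_21 = 1.
Unit clause (y_31') forces y_31 = 0.
Unit clause (y_32) forces y_32 = 1.
That conflicts with the unit clause (y_32').
Either choice for y_11 ends in contradiction.
No assignment satisfies every clause.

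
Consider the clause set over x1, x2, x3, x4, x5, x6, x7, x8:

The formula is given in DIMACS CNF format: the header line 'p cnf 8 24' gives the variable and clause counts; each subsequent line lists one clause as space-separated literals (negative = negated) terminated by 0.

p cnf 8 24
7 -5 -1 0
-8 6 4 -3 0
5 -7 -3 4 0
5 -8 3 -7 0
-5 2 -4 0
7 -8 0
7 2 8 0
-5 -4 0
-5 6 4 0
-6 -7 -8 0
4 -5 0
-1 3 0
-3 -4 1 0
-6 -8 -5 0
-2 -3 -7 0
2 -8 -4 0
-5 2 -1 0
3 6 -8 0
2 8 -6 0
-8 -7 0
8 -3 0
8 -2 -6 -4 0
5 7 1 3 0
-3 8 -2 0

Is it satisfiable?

Satisfiable

Suppose x7 = True.
The clause (¬x8) is unit, so x8 = False.
The clause (¬x3) is unit, so x3 = False.
The clause (¬x1) is unit, so x1 = False.
Suppose x5 = False.
Suppose x2 = True.
Suppose x6 = False.
All clauses hold; x4 can take either value.
A satisfying assignment: x1=False, x2=True, x3=False, x4=False, x5=False, x6=False, x7=True, x8=False.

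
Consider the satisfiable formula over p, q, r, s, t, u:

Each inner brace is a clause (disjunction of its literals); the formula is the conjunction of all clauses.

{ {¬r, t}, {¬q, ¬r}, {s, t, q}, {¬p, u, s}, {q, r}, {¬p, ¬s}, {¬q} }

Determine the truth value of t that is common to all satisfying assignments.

Suppose t = False.
The clause (¬r) is unit, so r = False.
The clause (q) is unit, so q = True.
But (¬q) is also a unit clause — contradiction.
So every satisfying assignment has t = True.

True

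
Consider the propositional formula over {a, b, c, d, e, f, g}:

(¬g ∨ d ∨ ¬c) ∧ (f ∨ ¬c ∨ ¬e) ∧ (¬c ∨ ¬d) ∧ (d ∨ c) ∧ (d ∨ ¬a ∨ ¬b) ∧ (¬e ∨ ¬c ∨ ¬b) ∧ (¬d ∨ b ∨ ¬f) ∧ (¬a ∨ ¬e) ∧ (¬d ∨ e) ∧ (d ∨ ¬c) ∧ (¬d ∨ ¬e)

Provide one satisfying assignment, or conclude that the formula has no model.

UNSATISFIABLE

Suppose c = False.
From the singleton clause (d), d = True.
From the singleton clause (e), e = True.
That conflicts with the unit clause (¬e).
That branch fails; take c = True instead.
From the singleton clause (¬d), d = False.
That conflicts with the unit clause (d).
Both values of c lead to a conflict.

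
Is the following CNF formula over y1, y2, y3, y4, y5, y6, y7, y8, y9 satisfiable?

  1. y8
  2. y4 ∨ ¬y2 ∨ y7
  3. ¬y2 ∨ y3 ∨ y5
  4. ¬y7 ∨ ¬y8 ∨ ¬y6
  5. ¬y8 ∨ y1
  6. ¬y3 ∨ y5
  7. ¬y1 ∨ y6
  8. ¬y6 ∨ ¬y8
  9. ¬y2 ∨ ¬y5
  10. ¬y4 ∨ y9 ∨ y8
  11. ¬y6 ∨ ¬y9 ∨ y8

No

(y8) alone gives y8 = True.
(y1) alone gives y1 = True.
(y6) alone gives y6 = True.
But (¬y6) is also a unit clause — contradiction.
No assignment satisfies every clause.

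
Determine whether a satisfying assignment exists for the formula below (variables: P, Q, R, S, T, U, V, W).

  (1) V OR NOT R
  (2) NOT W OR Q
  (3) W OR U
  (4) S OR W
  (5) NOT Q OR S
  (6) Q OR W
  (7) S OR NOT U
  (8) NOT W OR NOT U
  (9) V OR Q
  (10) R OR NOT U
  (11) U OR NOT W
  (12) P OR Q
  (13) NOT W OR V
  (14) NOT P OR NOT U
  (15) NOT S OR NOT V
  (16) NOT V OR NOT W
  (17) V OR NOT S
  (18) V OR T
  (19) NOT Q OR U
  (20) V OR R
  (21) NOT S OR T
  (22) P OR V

Case V = true:
Unit clause (NOT S) forces S = false.
Unit clause (W) forces W = true.
But (NOT W) is also a unit clause — contradiction.
Backtrack on V: now try V = false.
Unit clause (NOT R) forces R = false.
But (R) is also a unit clause — contradiction.
Either choice for V ends in contradiction.
No assignment satisfies every clause.

No, unsatisfiable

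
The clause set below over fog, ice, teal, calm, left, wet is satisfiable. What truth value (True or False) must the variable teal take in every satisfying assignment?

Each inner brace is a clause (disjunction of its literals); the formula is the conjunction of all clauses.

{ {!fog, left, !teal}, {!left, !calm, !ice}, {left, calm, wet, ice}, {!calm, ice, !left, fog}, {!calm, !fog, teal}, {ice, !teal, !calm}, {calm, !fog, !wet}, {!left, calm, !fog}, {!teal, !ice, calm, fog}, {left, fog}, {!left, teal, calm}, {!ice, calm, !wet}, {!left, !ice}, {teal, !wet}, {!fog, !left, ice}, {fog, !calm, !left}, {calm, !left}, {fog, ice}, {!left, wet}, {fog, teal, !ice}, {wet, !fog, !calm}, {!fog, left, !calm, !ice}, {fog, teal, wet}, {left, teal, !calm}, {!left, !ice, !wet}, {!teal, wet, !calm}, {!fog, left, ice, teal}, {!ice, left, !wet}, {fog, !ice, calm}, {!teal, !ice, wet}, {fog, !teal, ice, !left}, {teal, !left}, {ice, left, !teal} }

False

Suppose teal = true.
Try fog = false.
Unit clause (left) forces left = true.
Unit clause (!ice) forces ice = false.
Now (ice) is unsatisfied and unit — conflict.
Backtrack on fog: now try fog = true.
Unit clause (left) forces left = true.
Unit clause (calm) forces calm = true.
Unit clause (!ice) forces ice = false.
Now (ice) is unsatisfied and unit — conflict.
Either choice for fog ends in contradiction.
So every satisfying assignment has teal = False.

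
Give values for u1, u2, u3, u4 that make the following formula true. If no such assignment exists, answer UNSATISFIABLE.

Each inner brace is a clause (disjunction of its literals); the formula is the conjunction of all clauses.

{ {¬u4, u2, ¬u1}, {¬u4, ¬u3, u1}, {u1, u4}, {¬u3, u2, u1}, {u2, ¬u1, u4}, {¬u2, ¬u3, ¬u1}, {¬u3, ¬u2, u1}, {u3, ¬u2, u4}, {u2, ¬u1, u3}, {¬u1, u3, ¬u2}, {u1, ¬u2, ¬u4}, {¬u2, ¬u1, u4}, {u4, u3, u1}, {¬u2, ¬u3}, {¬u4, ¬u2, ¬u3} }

u1: False,  u2: False,  u3: False,  u4: True

Case u1 = False:
The clause (u4) is unit, so u4 = True.
The clause (¬u3) is unit, so u3 = False.
The clause (¬u2) is unit, so u2 = False.
All clauses are satisfied.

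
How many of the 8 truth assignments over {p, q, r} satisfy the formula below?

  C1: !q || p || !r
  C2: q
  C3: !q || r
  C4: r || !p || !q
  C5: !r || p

1

There are 2^3 = 8 truth assignments over (p, q, r).
Check each against the 5 clauses (columns in the order p, q, r):
  F F F  ✗ fails (q)
  F F T  ✗ fails (q)
  F T F  ✗ fails (!q || r)
  F T T  ✗ fails (!q || p || !r)
  T F F  ✗ fails (q)
  T F T  ✗ fails (q)
  T T F  ✗ fails (!q || r)
  T T T  ✓ satisfies all
1 of the 8 rows is a model.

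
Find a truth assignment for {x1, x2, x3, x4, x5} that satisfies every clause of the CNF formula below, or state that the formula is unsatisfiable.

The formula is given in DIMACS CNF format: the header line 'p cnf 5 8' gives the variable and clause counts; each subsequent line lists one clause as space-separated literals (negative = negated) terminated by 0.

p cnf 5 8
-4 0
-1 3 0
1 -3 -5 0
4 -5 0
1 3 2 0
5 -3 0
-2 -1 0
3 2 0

Unit clause (¬x4) forces x4 = False.
Unit clause (¬x5) forces x5 = False.
Unit clause (¬x3) forces x3 = False.
Unit clause (¬x1) forces x1 = False.
Unit clause (x2) forces x2 = True.
Every clause now holds.

x1: False, x2: True, x3: False, x4: False, x5: False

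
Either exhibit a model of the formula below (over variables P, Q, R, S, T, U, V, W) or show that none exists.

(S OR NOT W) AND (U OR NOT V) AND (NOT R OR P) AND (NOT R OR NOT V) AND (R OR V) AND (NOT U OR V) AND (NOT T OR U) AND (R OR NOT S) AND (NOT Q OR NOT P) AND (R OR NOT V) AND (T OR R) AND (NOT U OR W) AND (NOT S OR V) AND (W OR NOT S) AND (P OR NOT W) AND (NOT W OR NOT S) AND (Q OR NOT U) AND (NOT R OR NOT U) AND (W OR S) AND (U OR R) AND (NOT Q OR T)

Try S = true.
From the singleton clause (R), R = true.
From the singleton clause (P), P = true.
From the singleton clause (NOT V), V = false.
That conflicts with the unit clause (V).
So S must be the other value — set S = false.
From the singleton clause (NOT W), W = false.
That conflicts with the unit clause (W).
Neither S = true nor S = false works.

UNSATISFIABLE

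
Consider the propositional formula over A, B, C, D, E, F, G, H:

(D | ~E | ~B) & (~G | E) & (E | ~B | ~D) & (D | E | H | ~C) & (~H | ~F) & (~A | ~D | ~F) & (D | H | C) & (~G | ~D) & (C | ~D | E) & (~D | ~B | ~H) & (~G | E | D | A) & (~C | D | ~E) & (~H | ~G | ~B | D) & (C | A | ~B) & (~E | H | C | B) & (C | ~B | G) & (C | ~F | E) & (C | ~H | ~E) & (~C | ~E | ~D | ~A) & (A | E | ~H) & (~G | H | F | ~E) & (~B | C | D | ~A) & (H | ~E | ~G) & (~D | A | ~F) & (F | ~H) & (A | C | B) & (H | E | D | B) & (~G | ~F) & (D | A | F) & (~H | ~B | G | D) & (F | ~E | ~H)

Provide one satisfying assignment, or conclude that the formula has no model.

A: 0; B: 0; C: 1; D: 1; E: 0; F: 0; G: 0; H: 0

Branch on G: set G = 0.
Branch on H: set H = 0.
Branch on D: set D = 1.
Branch on E: set E = 0.
The clause (~B) is unit, so B = 0.
The clause (C) is unit, so C = 1.
Branch on A: set A = 0.
The clause (~F) is unit, so F = 0.
This assignment satisfies each clause.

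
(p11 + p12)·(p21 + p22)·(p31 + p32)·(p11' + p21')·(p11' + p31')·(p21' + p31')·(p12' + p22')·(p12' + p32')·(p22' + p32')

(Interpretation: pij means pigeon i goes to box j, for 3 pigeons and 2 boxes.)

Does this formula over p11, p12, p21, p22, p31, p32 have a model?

No

Try p11 = 1.
(p21') alone gives p21 = 0.
(p22) alone gives p22 = 1.
(p31') alone gives p31 = 0.
(p32) alone gives p32 = 1.
Now (p32') is unsatisfied and unit — conflict.
Undo p11 and try p11 = 0.
(p12) alone gives p12 = 1.
(p22') alone gives p22 = 0.
(p21) alone gives p21 = 1.
(p31') alone gives p31 = 0.
(p32) alone gives p32 = 1.
Now (p32') is unsatisfied and unit — conflict.
Neither p11 = 1 nor p11 = 0 works.
No assignment satisfies every clause.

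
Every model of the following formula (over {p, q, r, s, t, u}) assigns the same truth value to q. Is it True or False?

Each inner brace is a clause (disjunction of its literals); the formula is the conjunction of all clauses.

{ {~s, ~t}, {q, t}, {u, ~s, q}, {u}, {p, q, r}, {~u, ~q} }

Suppose q = 1.
Unit clause (u) forces u = 1.
That conflicts with the unit clause (~u).
So every satisfying assignment has q = False.

False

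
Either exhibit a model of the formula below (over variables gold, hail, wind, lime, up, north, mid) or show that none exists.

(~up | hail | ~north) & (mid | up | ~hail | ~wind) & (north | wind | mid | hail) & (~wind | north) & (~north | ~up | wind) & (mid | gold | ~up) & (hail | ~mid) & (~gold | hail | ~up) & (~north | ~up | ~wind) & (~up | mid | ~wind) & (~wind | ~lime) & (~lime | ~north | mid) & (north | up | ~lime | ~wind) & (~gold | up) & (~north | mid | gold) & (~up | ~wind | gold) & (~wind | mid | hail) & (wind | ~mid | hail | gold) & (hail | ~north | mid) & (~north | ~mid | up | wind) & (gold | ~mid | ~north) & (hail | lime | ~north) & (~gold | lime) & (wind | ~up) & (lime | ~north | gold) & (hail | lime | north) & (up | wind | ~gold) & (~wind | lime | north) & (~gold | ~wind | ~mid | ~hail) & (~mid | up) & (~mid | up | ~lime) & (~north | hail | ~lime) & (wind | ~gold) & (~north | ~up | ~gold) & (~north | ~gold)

Suppose wind = 0.
From the singleton clause (~up), up = 0.
From the singleton clause (~gold), gold = 0.
From the singleton clause (~mid), mid = 0.
From the singleton clause (~north), north = 0.
From the singleton clause (hail), hail = 1.
All clauses hold; lime can take either value.

gold: 0,  hail: 1,  wind: 0,  lime: 0,  up: 0,  north: 0,  mid: 0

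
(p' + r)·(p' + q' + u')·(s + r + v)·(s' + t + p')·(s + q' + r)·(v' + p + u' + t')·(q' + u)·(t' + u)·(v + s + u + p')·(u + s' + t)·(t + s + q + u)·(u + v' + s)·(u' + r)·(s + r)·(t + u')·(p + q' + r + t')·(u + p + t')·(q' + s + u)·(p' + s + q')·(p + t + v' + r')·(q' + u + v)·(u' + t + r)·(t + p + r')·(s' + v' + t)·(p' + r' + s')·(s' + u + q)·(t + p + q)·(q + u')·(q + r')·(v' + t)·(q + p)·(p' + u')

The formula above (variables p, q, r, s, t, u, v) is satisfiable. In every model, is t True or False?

True

Suppose t = 0.
(u') alone gives u = 0.
(q') alone gives q = 0.
(s') alone gives s = 0.
Now (s) is unsatisfied and unit — conflict.
So every satisfying assignment has t = True.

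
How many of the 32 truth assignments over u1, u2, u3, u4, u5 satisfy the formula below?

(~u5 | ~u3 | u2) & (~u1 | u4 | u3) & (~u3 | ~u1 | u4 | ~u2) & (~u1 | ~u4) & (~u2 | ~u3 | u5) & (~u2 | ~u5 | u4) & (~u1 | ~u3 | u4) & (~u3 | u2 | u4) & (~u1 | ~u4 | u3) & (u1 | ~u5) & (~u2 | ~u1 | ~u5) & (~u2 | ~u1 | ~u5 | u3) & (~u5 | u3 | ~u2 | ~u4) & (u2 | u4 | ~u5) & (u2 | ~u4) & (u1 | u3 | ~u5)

There are 2^5 = 32 truth assignments over (u1, u2, u3, u4, u5).
Split on u4. With u4 = 1, the clauses containing u4 are satisfied and ~u4 drops from the rest; 1 of the 2^4 = 16 assignments to the other variables satisfy what remains.
With u4 = 0, by the same count on the reduced clause set, 2 assignments work.
Total: 1 + 2 = 3.

3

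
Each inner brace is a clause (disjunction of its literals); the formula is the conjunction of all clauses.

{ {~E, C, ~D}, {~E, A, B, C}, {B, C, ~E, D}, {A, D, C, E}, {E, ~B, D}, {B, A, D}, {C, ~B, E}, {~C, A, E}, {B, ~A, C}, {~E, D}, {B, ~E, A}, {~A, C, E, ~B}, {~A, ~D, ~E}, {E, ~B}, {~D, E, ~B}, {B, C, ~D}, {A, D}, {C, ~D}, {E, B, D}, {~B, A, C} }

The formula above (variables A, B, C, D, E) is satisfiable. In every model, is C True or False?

Suppose C = 0.
The clause (~D) is unit, so D = 0.
The clause (~E) is unit, so E = 0.
The clause (A) is unit, so A = 1.
The clause (~B) is unit, so B = 0.
But (B) is also a unit clause — contradiction.
So every satisfying assignment has C = True.

True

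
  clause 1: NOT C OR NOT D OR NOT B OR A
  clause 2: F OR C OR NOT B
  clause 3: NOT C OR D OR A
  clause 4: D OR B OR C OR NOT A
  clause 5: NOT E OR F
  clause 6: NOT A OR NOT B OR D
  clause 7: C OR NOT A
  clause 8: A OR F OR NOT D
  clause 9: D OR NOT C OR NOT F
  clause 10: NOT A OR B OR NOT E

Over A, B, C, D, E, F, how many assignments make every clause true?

17

There are 2^6 = 64 truth assignments over (A, B, C, D, E, F).
Split on E. With E = true, the clauses containing E are satisfied and NOT E drops from the rest; 6 of the 2^5 = 32 assignments to the other variables satisfy what remains.
With E = false, by the same count on the reduced clause set, 11 assignments work.
Total: 6 + 11 = 17.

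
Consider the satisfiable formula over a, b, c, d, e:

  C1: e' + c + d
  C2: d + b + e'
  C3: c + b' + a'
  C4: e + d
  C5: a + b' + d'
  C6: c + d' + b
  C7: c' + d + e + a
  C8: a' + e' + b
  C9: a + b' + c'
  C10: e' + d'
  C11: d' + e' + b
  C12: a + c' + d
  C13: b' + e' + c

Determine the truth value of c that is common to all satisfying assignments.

True

Suppose c = 0.
Branch on e: set e = 0.
From the singleton clause (d), d = 1.
From the singleton clause (b), b = 1.
From the singleton clause (a'), a = 0.
But (a) is also a unit clause — contradiction.
So e must be the other value — set e = 1.
From the singleton clause (d), d = 1.
But (d') is also a unit clause — contradiction.
Either choice for e ends in contradiction.
So every satisfying assignment has c = True.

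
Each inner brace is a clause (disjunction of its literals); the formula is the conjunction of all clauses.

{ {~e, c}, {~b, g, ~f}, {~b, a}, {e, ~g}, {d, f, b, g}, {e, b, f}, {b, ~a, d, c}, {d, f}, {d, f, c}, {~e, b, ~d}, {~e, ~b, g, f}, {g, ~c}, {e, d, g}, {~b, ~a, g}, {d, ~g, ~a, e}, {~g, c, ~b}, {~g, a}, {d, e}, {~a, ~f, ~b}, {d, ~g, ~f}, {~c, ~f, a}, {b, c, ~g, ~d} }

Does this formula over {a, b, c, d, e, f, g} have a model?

Suppose e = 0.
Unit clause (~g) forces g = 0.
Unit clause (~c) forces c = 0.
Unit clause (d) forces d = 1.
Suppose b = 0.
Unit clause (f) forces f = 1.
Every clause is now satisfied; a is unconstrained.
A satisfying assignment: a=0, b=0, c=0, d=1, e=0, f=1, g=0.

Satisfiable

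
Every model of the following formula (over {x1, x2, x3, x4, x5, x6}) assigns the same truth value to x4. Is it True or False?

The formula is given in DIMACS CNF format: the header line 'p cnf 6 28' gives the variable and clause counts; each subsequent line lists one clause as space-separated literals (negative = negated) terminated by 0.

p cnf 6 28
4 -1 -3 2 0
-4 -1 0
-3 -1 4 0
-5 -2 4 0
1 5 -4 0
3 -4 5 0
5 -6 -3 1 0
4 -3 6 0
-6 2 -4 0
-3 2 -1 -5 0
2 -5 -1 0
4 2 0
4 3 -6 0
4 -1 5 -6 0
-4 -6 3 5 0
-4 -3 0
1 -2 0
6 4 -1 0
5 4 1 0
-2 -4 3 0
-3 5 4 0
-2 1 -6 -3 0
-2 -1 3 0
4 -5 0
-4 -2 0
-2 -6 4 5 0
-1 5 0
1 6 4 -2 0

Suppose x4 = False.
The clause (x2) is unit, so x2 = True.
The clause (¬x5) is unit, so x5 = False.
The clause (x1) is unit, so x1 = True.
But (¬x1) is also a unit clause — contradiction.
So every satisfying assignment has x4 = True.

True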